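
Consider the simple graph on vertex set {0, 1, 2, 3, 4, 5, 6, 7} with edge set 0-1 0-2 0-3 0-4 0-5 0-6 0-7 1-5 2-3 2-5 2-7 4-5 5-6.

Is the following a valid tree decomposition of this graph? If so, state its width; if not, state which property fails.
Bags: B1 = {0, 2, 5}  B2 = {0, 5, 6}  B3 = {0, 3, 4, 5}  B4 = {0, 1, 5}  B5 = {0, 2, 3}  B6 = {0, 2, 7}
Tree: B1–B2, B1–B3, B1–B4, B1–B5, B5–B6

No — bags containing vertex 3 are not connected in the tree.

A tree decomposition must satisfy three properties: every vertex lies in some bag; for every edge, both endpoints lie together in some bag; and for every vertex, the bags containing it form a connected subtree. Here bags containing vertex 3 are not connected in the tree, so the decomposition is invalid.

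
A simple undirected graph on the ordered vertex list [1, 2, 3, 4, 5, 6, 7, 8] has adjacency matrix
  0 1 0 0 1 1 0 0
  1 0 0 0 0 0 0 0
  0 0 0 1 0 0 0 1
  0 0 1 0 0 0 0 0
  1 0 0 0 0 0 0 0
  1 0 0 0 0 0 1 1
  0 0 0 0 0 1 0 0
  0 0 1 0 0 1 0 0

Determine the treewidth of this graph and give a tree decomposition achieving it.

Treewidth 1.
One optimal decomposition is:
Bags: B1 = {3, 8}  B2 = {6, 8}  B3 = {1, 6}  B4 = {3, 4}  B5 = {1, 2}  B6 = {1, 5}  B7 = {6, 7}
Tree: B1–B2, B2–B3, B1–B4, B3–B5, B3–B6, B3–B7

Every bag has size at most 2, so the width is 2 − 1 = 1 and tw(G) ≤ 1. Since G has at least one edge (e.g. 3–8), it is not an edgeless graph, so tw(G) ≥ 1. The upper and lower bounds meet at 1, so that is the treewidth.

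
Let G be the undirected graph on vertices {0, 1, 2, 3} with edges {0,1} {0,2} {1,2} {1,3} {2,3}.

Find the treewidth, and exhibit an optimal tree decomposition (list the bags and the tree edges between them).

Every bag has size at most 3, so the width is 3 − 1 = 2 and tw(G) ≤ 2. On the other hand G contains the 3-clique {0, 1, 2}. A clique must lie in a single bag of any decomposition, so no decomposition can have width below 2. Therefore the treewidth is 2.

Treewidth 2.
One such decomposition:
Bags: B1 = {1, 2, 3}  B2 = {0, 1, 2}
Tree: B1–B2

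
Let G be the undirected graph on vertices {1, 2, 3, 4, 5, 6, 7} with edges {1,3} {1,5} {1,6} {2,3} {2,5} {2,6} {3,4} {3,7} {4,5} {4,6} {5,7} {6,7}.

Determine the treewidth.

A width-3 tree decomposition is:
Bags: B1 = {3, 5, 6, 7}  B2 = {1, 3, 5, 6}  B3 = {2, 3, 5, 6}  B4 = {3, 4, 5, 6}
Tree: B1–B2, B2–B3, B3–B4
Each bag holds 4 vertices, so the decomposition has width 3, which upper-bounds the treewidth. For the lower bound: the 4 vertex sets {3,7}, {1,5}, {6}, {2} are disjoint, each induces a connected subgraph, and every pair is joined by at least one edge of G. Contracting each set to a single vertex therefore yields K_{4} as a minor, and since treewidth is minor-monotone, tw(G) ≥ tw(K_{4}) = 3. The upper and lower bounds meet at 3, so that is the treewidth.

3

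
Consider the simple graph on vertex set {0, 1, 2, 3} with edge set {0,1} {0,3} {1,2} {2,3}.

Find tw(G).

2

A width-2 tree decomposition is:
Bags: B1 = {1, 2, 3}  B2 = {0, 1, 3}
Tree: B1–B2
The largest bag has 3 vertices, giving width 2; this decomposition certifies tw(G) ≤ 2. Since 1–2–3–0–1 is a cycle in G, G is not acyclic. Forests are exactly the graphs of treewidth ≤ 1, so tw(G) ≥ 2. Combining the bounds, tw(G) = 2.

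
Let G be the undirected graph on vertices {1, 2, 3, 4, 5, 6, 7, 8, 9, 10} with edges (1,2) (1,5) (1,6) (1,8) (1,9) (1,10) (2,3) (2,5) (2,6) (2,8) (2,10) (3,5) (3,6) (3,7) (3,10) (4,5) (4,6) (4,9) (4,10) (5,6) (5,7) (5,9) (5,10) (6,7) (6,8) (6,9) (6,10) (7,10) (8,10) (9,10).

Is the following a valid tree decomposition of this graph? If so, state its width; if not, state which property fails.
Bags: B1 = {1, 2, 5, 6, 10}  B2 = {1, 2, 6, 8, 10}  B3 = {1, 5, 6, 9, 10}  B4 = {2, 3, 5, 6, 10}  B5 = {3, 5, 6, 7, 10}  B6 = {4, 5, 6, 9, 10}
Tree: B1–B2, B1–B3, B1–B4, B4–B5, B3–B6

Vertex coverage: the bags together contain {1, 2, 3, 4, 5, 6, 7, 8, 9, 10}, the full vertex set. Edge coverage: each edge of G has both endpoints in at least one bag. Running intersection: for every vertex, the bags containing it form a connected subtree. All three properties hold, so this is a valid tree decomposition of width max|bag| − 1 = 4, and hence tw(G) ≤ 4.

Yes; width 4.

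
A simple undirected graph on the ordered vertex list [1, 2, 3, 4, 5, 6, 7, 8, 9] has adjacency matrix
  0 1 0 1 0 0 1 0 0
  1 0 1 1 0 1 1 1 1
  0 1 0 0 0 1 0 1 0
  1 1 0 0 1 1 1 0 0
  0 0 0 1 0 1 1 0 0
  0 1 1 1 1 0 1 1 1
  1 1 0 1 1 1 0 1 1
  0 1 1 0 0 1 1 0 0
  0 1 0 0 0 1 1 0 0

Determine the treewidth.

A width-3 tree decomposition is:
Bags: B1 = {2, 6, 7, 8}  B2 = {2, 4, 6, 7}  B3 = {4, 5, 6, 7}  B4 = {2, 6, 7, 9}  B5 = {2, 3, 6, 8}  B6 = {1, 2, 4, 7}
Tree: B1–B2, B2–B3, B1–B4, B1–B5, B2–B6
Every bag has size at most 4, so the width is 4 − 1 = 3 and tw(G) ≤ 3. On the other hand G contains the 4-clique {1, 2, 4, 7}. A clique must lie in a single bag of any decomposition, so no decomposition can have width below 3. Hence tw(G) = 3 exactly.

3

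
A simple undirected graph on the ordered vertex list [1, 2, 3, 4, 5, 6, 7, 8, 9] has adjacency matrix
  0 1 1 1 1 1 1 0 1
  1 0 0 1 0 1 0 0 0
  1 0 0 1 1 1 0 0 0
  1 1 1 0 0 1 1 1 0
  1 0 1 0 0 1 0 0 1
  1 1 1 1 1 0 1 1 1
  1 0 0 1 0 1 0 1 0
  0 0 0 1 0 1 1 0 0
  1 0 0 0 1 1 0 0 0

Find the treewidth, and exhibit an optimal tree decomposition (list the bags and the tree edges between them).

Treewidth 3.
One such decomposition:
Bags: B1 = {1, 3, 4, 6}  B2 = {1, 4, 6, 7}  B3 = {1, 3, 5, 6}  B4 = {1, 5, 6, 9}  B5 = {4, 6, 7, 8}  B6 = {1, 2, 4, 6}
Tree: B1–B2, B1–B3, B3–B4, B2–B5, B2–B6

The largest bag has 4 vertices, giving width 3; this decomposition certifies tw(G) ≤ 3. On the other hand G contains the 4-clique {4, 6, 7, 8}. A clique must lie in a single bag of any decomposition, so no decomposition can have width below 3. Combining the bounds, tw(G) = 3.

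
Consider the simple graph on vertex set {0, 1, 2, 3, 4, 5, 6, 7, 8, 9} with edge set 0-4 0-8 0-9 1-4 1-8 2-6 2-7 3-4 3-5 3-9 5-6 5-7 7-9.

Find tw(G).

2

A width-2 tree decomposition is:
Bags: B1 = {1, 4, 8}  B2 = {0, 4, 8}  B3 = {0, 3, 4}  B4 = {0, 3, 9}  B5 = {3, 5, 9}  B6 = {5, 7, 9}  B7 = {5, 6, 7}  B8 = {2, 6, 7}
Tree: B1–B2, B2–B3, B3–B4, B4–B5, B5–B6, B6–B7, B7–B8
Every bag has size at most 3, so the width is 3 − 1 = 2 and tw(G) ≤ 2. The edges 1–8–0–4–1 form a cycle, so G is not a tree and its treewidth is at least 2. Hence tw(G) = 2 exactly.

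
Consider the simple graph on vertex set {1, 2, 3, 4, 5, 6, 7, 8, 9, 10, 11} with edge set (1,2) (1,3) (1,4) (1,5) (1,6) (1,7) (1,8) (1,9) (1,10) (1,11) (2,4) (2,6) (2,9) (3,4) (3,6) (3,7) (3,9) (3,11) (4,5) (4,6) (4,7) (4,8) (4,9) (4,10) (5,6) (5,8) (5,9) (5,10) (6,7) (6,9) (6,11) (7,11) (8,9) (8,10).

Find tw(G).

A width-4 tree decomposition is:
Bags: B1 = {1, 3, 4, 6, 7}  B2 = {1, 3, 4, 6, 9}  B3 = {1, 2, 4, 6, 9}  B4 = {1, 4, 5, 6, 9}  B5 = {1, 3, 6, 7, 11}  B6 = {1, 4, 5, 8, 9}  B7 = {1, 4, 5, 8, 10}
Tree: B1–B2, B2–B3, B2–B4, B1–B5, B4–B6, B6–B7
Each bag holds 5 vertices, so the decomposition has width 4, which upper-bounds the treewidth. On the other hand G contains the 5-clique {1, 3, 6, 7, 11}. A clique must lie in a single bag of any decomposition, so no decomposition can have width below 4. The upper and lower bounds meet at 4, so that is the treewidth.

4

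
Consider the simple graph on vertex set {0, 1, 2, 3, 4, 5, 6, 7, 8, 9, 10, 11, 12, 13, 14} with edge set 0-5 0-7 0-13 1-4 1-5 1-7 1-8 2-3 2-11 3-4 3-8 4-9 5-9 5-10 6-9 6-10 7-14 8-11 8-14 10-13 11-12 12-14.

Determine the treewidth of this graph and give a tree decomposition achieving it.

Each bag holds 4 vertices, so the decomposition has width 3, which upper-bounds the treewidth. For the lower bound: the 4 vertex sets {6,10,13}, {0}, {5}, {1,4,7,9} are disjoint, each induces a connected subgraph, and every pair is joined by at least one edge of G. Contracting each set to a single vertex therefore yields K_{4} as a minor, and since treewidth is minor-monotone, tw(G) ≥ tw(K_{4}) = 3. Combining the bounds, tw(G) = 3.

Treewidth 3.
Bags: B1 = {0, 6, 10, 13}  B2 = {0, 5, 6, 10}  B3 = {0, 5, 6, 9}  B4 = {0, 5, 7, 9}  B5 = {1, 5, 7, 9}  B6 = {1, 4, 7, 9}  B7 = {1, 4, 7, 14}  B8 = {1, 4, 8, 14}  B9 = {3, 4, 8, 14}  B10 = {3, 8, 12, 14}  B11 = {3, 8, 11, 12}  B12 = {2, 3, 11, 12}
Tree: B1–B2, B2–B3, B3–B4, B4–B5, B5–B6, B6–B7, B7–B8, B8–B9, B9–B10, B10–B11, B11–B12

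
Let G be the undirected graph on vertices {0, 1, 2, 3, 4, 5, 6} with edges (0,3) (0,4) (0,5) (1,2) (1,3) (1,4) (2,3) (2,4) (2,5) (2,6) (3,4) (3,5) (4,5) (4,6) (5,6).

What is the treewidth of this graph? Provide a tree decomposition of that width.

Treewidth 3.
Bags: B1 = {2, 3, 4, 5}  B2 = {2, 4, 5, 6}  B3 = {1, 2, 3, 4}  B4 = {0, 3, 4, 5}
Tree: B1–B2, B1–B3, B1–B4

Each bag holds 4 vertices, so the decomposition has width 3, which upper-bounds the treewidth. On the other hand G contains the 4-clique {0, 3, 4, 5}. A clique must lie in a single bag of any decomposition, so no decomposition can have width below 3. Combining the bounds, tw(G) = 3.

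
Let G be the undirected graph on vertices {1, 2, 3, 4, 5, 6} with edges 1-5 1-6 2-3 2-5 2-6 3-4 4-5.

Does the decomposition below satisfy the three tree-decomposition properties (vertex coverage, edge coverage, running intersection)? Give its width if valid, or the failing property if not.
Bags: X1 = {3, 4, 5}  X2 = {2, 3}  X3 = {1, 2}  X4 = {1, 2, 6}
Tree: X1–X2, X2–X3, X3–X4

No — edge (5,2) lies in no bag.

A tree decomposition must satisfy three properties: every vertex lies in some bag; for every edge, both endpoints lie together in some bag; and for every vertex, the bags containing it form a connected subtree. Here edge (5,2) lies in no bag, so the decomposition is invalid.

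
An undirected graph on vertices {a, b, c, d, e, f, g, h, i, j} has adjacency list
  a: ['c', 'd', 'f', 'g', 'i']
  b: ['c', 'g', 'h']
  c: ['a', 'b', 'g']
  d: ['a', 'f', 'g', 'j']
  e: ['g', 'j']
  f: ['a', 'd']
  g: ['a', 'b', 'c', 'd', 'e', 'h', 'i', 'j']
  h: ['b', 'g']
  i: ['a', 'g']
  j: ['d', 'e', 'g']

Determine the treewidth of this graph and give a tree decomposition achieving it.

Treewidth 2.
Bags: B1 = {b, c, g}  B2 = {a, c, g}  B3 = {a, d, g}  B4 = {d, g, j}  B5 = {e, g, j}  B6 = {b, g, h}  B7 = {a, d, f}  B8 = {a, g, i}
Tree: B1–B2, B2–B3, B3–B4, B4–B5, B1–B6, B3–B7, B2–B8

Every bag has size at most 3, so the width is 3 − 1 = 2 and tw(G) ≤ 2. On the other hand G contains the 3-clique {b, g, h}. A clique must lie in a single bag of any decomposition, so no decomposition can have width below 2. Combining the bounds, tw(G) = 2.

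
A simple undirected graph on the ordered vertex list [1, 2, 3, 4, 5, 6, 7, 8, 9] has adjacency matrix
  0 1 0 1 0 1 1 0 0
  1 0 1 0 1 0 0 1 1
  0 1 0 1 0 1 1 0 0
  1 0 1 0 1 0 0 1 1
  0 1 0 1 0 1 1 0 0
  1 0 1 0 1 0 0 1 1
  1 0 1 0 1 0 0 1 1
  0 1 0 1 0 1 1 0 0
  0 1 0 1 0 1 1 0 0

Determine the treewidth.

4

A width-4 tree decomposition is:
Bags: B1 = {2, 3, 4, 6, 7}  B2 = {1, 2, 4, 6, 7}  B3 = {2, 4, 6, 7, 9}  B4 = {2, 4, 5, 6, 7}  B5 = {2, 4, 6, 7, 8}
Tree: B1–B2, B2–B3, B3–B4, B4–B5
Each bag holds 5 vertices, so the decomposition has width 4, which upper-bounds the treewidth. For the lower bound: the 5 vertex sets {3,6}, {1,2}, {7,9}, {4}, {5} are disjoint, each induces a connected subgraph, and every pair is joined by at least one edge of G. Contracting each set to a single vertex therefore yields K_{5} as a minor, and since treewidth is minor-monotone, tw(G) ≥ tw(K_{5}) = 4. Therefore the treewidth is 4.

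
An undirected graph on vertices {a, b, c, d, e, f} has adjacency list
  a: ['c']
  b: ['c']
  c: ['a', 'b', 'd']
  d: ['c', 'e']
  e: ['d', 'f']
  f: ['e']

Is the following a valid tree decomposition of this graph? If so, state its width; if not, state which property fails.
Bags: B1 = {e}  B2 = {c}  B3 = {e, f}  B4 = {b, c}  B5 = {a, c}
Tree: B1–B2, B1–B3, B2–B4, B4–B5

No — vertex d appears in no bag.

A tree decomposition must satisfy three properties: every vertex lies in some bag; for every edge, both endpoints lie together in some bag; and for every vertex, the bags containing it form a connected subtree. Here vertex d appears in no bag, so the decomposition is invalid.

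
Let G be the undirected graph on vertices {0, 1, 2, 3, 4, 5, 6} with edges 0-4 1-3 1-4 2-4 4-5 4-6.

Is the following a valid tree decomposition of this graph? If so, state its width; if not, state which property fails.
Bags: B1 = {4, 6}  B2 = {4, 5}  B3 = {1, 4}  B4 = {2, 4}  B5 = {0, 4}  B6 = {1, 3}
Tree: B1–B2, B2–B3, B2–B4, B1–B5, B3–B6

Yes; width 1.

Vertex coverage: the bags together contain {0, 1, 2, 3, 4, 5, 6}, the full vertex set. Edge coverage: each edge of G has both endpoints in at least one bag. Running intersection: for every vertex, the bags containing it form a connected subtree. All three properties hold, so this is a valid tree decomposition of width max|bag| − 1 = 1, and hence tw(G) ≤ 1.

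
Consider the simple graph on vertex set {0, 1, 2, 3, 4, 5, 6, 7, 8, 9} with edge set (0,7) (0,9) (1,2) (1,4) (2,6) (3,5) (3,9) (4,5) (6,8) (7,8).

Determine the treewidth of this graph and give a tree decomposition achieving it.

Every bag has size at most 3, so the width is 3 − 1 = 2 and tw(G) ≤ 2. The edges 1–2–6–8–7–0–9–3–5–4–1 form a cycle, so G is not a tree and its treewidth is at least 2. Combining the bounds, tw(G) = 2.

Treewidth 2.
One such decomposition:
Bags: B1 = {1, 2, 6}  B2 = {1, 6, 8}  B3 = {1, 7, 8}  B4 = {0, 1, 7}  B5 = {0, 1, 9}  B6 = {1, 3, 9}  B7 = {1, 3, 5}  B8 = {1, 4, 5}
Tree: B1–B2, B2–B3, B3–B4, B4–B5, B5–B6, B6–B7, B7–B8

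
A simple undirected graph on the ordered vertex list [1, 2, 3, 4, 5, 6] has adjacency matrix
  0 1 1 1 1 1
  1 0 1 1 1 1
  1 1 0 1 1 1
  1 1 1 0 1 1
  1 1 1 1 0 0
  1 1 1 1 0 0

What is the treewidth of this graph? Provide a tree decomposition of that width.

Every bag has size at most 5, so the width is 5 − 1 = 4 and tw(G) ≤ 4. For the lower bound, the 5 vertices {1, 2, 3, 4, 5} are pairwise adjacent, and any tree decomposition puts a clique entirely inside one bag — forcing width ≥ 4. Hence tw(G) = 4 exactly.

Treewidth 4.
One optimal decomposition is:
Bags: B1 = {1, 2, 3, 4, 5}  B2 = {1, 2, 3, 4, 6}
Tree: B1–B2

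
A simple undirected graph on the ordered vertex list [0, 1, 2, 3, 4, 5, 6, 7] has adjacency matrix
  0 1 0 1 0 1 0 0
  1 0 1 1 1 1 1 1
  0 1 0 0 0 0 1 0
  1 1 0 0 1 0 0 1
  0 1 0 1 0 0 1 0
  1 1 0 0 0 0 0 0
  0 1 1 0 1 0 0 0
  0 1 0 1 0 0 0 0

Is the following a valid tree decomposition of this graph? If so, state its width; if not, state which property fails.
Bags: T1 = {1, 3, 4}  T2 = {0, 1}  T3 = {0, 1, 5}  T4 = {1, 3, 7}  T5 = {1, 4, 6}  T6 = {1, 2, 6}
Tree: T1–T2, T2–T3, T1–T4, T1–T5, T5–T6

No — edge (3,0) lies in no bag.

A tree decomposition must satisfy three properties: every vertex lies in some bag; for every edge, both endpoints lie together in some bag; and for every vertex, the bags containing it form a connected subtree. Here edge (3,0) lies in no bag, so the decomposition is invalid.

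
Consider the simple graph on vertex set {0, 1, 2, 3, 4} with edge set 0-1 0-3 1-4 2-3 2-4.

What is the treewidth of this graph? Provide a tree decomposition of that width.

The largest bag has 3 vertices, giving width 2; this decomposition certifies tw(G) ≤ 2. For the lower bound, G contains the cycle 2–3–0–1–4–2, so G is not a forest; only forests have treewidth ≤ 1, hence tw(G) ≥ 2. Hence tw(G) = 2 exactly.

Treewidth 2.
Bags: B1 = {0, 2, 3}  B2 = {0, 1, 2}  B3 = {1, 2, 4}
Tree: B1–B2, B2–B3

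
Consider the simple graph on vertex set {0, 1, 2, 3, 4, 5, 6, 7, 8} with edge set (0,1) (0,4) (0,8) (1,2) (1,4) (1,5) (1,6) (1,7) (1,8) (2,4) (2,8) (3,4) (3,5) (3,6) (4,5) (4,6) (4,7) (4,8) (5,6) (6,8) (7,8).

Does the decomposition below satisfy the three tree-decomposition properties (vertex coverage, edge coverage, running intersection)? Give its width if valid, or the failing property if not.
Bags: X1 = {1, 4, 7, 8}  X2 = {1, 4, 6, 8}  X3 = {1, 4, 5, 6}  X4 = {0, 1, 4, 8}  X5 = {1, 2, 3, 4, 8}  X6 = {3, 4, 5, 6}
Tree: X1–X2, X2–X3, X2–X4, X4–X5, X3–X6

A tree decomposition must satisfy three properties: every vertex lies in some bag; for every edge, both endpoints lie together in some bag; and for every vertex, the bags containing it form a connected subtree. Here bags containing vertex 3 are not connected in the tree, so the decomposition is invalid.

No — bags containing vertex 3 are not connected in the tree.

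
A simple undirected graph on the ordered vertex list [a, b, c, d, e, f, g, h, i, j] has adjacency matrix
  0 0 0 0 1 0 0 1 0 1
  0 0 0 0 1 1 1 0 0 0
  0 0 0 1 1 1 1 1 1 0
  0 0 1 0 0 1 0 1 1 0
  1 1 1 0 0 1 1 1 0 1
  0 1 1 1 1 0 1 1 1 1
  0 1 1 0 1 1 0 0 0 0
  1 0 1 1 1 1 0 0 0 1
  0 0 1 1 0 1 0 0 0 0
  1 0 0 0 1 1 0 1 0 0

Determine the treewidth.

3

A width-3 tree decomposition is:
Bags: B1 = {b, e, f, g}  B2 = {c, e, f, g}  B3 = {c, e, f, h}  B4 = {c, d, f, h}  B5 = {c, d, f, i}  B6 = {e, f, h, j}  B7 = {a, e, h, j}
Tree: B1–B2, B2–B3, B3–B4, B4–B5, B3–B6, B6–B7
Each bag holds 4 vertices, so the decomposition has width 3, which upper-bounds the treewidth. Conversely, {a, e, h, j} is a clique of size 4, and the vertices of any clique must share a bag in every tree decomposition; so some bag has ≥ 4 vertices and tw(G) ≥ 3. Combining the bounds, tw(G) = 3.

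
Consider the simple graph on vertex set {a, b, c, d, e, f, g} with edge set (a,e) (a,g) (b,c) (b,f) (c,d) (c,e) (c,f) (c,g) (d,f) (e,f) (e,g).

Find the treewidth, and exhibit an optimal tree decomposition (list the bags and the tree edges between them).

Treewidth 2.
Bags: B1 = {b, c, f}  B2 = {c, e, f}  B3 = {c, e, g}  B4 = {c, d, f}  B5 = {a, e, g}
Tree: B1–B2, B2–B3, B2–B4, B3–B5

The largest bag has 3 vertices, giving width 2; this decomposition certifies tw(G) ≤ 2. On the other hand G contains the 3-clique {c, e, g}. A clique must lie in a single bag of any decomposition, so no decomposition can have width below 2. The upper and lower bounds meet at 2, so that is the treewidth.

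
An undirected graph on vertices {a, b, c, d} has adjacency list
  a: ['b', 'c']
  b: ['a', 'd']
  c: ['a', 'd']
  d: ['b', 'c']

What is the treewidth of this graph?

A width-2 tree decomposition is:
Bags: B1 = {a, b, d}  B2 = {a, c, d}
Tree: B1–B2
Every bag has size at most 3, so the width is 3 − 1 = 2 and tw(G) ≤ 2. For the lower bound, G contains the cycle d–b–a–c–d, so G is not a forest; only forests have treewidth ≤ 1, hence tw(G) ≥ 2. Combining the bounds, tw(G) = 2.

2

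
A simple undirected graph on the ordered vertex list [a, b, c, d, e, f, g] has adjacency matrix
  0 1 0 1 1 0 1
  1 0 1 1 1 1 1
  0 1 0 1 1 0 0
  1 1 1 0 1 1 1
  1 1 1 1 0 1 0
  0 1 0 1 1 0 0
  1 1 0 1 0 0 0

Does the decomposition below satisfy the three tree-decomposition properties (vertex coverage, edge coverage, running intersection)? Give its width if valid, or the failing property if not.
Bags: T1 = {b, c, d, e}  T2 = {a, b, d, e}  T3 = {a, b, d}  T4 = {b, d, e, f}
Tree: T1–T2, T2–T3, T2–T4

A tree decomposition must satisfy three properties: every vertex lies in some bag; for every edge, both endpoints lie together in some bag; and for every vertex, the bags containing it form a connected subtree. Here vertex g appears in no bag, so the decomposition is invalid.

No — vertex g appears in no bag.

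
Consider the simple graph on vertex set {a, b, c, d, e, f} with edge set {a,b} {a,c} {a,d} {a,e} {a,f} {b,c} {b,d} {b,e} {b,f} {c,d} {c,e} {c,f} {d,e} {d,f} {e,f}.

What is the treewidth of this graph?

A width-5 tree decomposition is:
Bags: B1 = {a, b, c, d, e, f}
Tree: (single bag)
With just one bag of size 6, the width is 6 − 1 = 5, so tw(G) ≤ 5. For the lower bound, the 6 vertices {a, b, c, d, e, f} are pairwise adjacent, and any tree decomposition puts a clique entirely inside one bag — forcing width ≥ 5. Hence tw(G) = 5 exactly.

5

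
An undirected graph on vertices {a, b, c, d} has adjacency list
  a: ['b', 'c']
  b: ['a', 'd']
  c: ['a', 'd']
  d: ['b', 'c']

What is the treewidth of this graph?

2

A width-2 tree decomposition is:
Bags: B1 = {b, c, d}  B2 = {a, b, c}
Tree: B1–B2
Each bag holds 3 vertices, so the decomposition has width 2, which upper-bounds the treewidth. Since c–d–b–a–c is a cycle in G, G is not acyclic. Forests are exactly the graphs of treewidth ≤ 1, so tw(G) ≥ 2. The upper and lower bounds meet at 2, so that is the treewidth.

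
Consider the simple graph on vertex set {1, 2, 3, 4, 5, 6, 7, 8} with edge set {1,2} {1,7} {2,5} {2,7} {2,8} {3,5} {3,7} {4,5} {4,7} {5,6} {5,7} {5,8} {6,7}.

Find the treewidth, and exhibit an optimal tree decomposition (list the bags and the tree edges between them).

Each bag holds 3 vertices, so the decomposition has width 2, which upper-bounds the treewidth. On the other hand G contains the 3-clique {1, 2, 7}. A clique must lie in a single bag of any decomposition, so no decomposition can have width below 2. Hence tw(G) = 2 exactly.

Treewidth 2.
Bags: B1 = {3, 5, 7}  B2 = {2, 5, 7}  B3 = {2, 5, 8}  B4 = {5, 6, 7}  B5 = {1, 2, 7}  B6 = {4, 5, 7}
Tree: B1–B2, B2–B3, B1–B4, B2–B5, B4–B6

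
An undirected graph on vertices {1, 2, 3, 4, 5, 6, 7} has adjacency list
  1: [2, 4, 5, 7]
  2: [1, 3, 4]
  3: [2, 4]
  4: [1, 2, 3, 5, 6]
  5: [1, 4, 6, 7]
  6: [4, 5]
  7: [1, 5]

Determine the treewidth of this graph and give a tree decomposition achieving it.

Every bag has size at most 3, so the width is 3 − 1 = 2 and tw(G) ≤ 2. On the other hand G contains the 3-clique {1, 2, 4}. A clique must lie in a single bag of any decomposition, so no decomposition can have width below 2. Therefore the treewidth is 2.

Treewidth 2.
Bags: B1 = {1, 4, 5}  B2 = {4, 5, 6}  B3 = {1, 2, 4}  B4 = {1, 5, 7}  B5 = {2, 3, 4}
Tree: B1–B2, B1–B3, B1–B4, B3–B5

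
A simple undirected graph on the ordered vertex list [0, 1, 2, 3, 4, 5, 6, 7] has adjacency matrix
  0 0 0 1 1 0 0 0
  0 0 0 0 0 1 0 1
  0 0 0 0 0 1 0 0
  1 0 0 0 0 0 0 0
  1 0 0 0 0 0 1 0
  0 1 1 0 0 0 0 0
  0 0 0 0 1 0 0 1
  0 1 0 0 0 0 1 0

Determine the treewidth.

1

A width-1 tree decomposition is:
Bags: B1 = {0, 3}  B2 = {0, 4}  B3 = {4, 6}  B4 = {6, 7}  B5 = {1, 7}  B6 = {1, 5}  B7 = {2, 5}
Tree: B1–B2, B2–B3, B3–B4, B4–B5, B5–B6, B6–B7
Each bag holds 2 vertices, so the decomposition has width 1, which upper-bounds the treewidth. Any graph with an edge has treewidth ≥ 1, and G has the edge 3–0. Therefore the treewidth is 1.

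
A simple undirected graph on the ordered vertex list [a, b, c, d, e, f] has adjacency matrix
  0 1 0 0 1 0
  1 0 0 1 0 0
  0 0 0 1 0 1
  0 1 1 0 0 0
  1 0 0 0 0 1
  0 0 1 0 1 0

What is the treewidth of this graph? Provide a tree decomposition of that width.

Every bag has size at most 3, so the width is 3 − 1 = 2 and tw(G) ≤ 2. The edges c–d–b–a–e–f–c form a cycle, so G is not a tree and its treewidth is at least 2. Hence tw(G) = 2 exactly.

Treewidth 2.
One such decomposition:
Bags: B1 = {b, c, d}  B2 = {a, b, c}  B3 = {a, c, e}  B4 = {c, e, f}
Tree: B1–B2, B2–B3, B3–B4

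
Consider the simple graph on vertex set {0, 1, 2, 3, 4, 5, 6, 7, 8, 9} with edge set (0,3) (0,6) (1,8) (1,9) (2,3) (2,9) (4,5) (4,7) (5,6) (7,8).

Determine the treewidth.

A width-2 tree decomposition is:
Bags: B1 = {4, 5, 7}  B2 = {5, 6, 7}  B3 = {0, 6, 7}  B4 = {0, 3, 7}  B5 = {2, 3, 7}  B6 = {2, 7, 9}  B7 = {1, 7, 9}  B8 = {1, 7, 8}
Tree: B1–B2, B2–B3, B3–B4, B4–B5, B5–B6, B6–B7, B7–B8
Each bag holds 3 vertices, so the decomposition has width 2, which upper-bounds the treewidth. For the lower bound, G contains the cycle 7–4–5–6–0–3–2–9–1–8–7, so G is not a forest; only forests have treewidth ≤ 1, hence tw(G) ≥ 2. Combining the bounds, tw(G) = 2.

2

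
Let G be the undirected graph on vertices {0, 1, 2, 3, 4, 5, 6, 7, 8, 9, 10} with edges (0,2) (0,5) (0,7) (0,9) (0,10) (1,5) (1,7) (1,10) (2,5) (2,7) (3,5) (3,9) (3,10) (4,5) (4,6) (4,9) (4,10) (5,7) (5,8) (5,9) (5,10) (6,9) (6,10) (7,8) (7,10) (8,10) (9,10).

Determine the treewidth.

A width-3 tree decomposition is:
Bags: B1 = {0, 5, 7, 10}  B2 = {0, 5, 9, 10}  B3 = {5, 7, 8, 10}  B4 = {4, 5, 9, 10}  B5 = {0, 2, 5, 7}  B6 = {1, 5, 7, 10}  B7 = {3, 5, 9, 10}  B8 = {4, 6, 9, 10}
Tree: B1–B2, B1–B3, B2–B4, B1–B5, B1–B6, B4–B7, B4–B8
Every bag has size at most 4, so the width is 4 − 1 = 3 and tw(G) ≤ 3. Conversely, {0, 2, 5, 7} is a clique of size 4, and the vertices of any clique must share a bag in every tree decomposition; so some bag has ≥ 4 vertices and tw(G) ≥ 3. Therefore the treewidth is 3.

3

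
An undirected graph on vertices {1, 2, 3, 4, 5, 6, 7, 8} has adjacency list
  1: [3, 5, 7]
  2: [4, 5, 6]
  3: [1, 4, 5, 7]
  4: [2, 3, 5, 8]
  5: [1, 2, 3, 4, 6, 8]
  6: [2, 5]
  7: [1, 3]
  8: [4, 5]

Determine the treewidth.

A width-2 tree decomposition is:
Bags: B1 = {3, 4, 5}  B2 = {2, 4, 5}  B3 = {1, 3, 5}  B4 = {4, 5, 8}  B5 = {2, 5, 6}  B6 = {1, 3, 7}
Tree: B1–B2, B1–B3, B2–B4, B2–B5, B3–B6
The largest bag has 3 vertices, giving width 2; this decomposition certifies tw(G) ≤ 2. Conversely, {1, 3, 5} is a clique of size 3, and the vertices of any clique must share a bag in every tree decomposition; so some bag has ≥ 3 vertices and tw(G) ≥ 2. Hence tw(G) = 2 exactly.

2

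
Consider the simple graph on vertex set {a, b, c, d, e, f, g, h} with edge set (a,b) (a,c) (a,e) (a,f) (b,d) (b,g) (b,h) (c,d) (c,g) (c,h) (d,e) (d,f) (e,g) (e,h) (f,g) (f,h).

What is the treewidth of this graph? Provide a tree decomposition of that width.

Treewidth 4.
One such decomposition:
Bags: B1 = {b, c, d, e, f}  B2 = {b, c, e, f, g}  B3 = {a, b, c, e, f}  B4 = {b, c, e, f, h}
Tree: B1–B2, B2–B3, B3–B4

Every bag has size at most 5, so the width is 5 − 1 = 4 and tw(G) ≤ 4. For the lower bound: the 5 vertex sets {d,e}, {f,g}, {a,b}, {c}, {h} are disjoint, each induces a connected subgraph, and every pair is joined by at least one edge of G. Contracting each set to a single vertex therefore yields K_{5} as a minor, and since treewidth is minor-monotone, tw(G) ≥ tw(K_{5}) = 4. Therefore the treewidth is 4.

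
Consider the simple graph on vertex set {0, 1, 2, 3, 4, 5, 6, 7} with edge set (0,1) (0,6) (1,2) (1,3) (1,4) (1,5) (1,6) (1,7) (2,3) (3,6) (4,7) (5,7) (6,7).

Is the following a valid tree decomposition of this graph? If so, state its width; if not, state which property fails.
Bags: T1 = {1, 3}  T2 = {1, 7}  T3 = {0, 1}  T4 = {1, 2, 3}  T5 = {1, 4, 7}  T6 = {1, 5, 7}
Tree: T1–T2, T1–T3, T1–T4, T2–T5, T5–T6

No — vertex 6 appears in no bag.

A tree decomposition must satisfy three properties: every vertex lies in some bag; for every edge, both endpoints lie together in some bag; and for every vertex, the bags containing it form a connected subtree. Here vertex 6 appears in no bag, so the decomposition is invalid.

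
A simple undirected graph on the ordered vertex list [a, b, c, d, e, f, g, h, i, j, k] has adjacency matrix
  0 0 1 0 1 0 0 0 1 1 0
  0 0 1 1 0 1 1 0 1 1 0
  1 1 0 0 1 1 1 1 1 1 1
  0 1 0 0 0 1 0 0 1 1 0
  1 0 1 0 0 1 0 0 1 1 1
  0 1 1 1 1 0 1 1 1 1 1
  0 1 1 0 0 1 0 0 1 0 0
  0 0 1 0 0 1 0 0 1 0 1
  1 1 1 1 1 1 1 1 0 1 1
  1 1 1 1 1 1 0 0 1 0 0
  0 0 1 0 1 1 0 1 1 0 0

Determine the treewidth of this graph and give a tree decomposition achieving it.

Treewidth 4.
One such decomposition:
Bags: B1 = {c, e, f, i, k}  B2 = {c, e, f, i, j}  B3 = {b, c, f, i, j}  B4 = {b, d, f, i, j}  B5 = {c, f, h, i, k}  B6 = {b, c, f, g, i}  B7 = {a, c, e, i, j}
Tree: B1–B2, B2–B3, B3–B4, B1–B5, B3–B6, B2–B7

Each bag holds 5 vertices, so the decomposition has width 4, which upper-bounds the treewidth. Conversely, {a, c, e, i, j} is a clique of size 5, and the vertices of any clique must share a bag in every tree decomposition; so some bag has ≥ 5 vertices and tw(G) ≥ 4. Hence tw(G) = 4 exactly.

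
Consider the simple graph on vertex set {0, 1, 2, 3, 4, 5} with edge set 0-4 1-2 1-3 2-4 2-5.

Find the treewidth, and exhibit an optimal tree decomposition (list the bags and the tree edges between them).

Every bag has size at most 2, so the width is 2 − 1 = 1 and tw(G) ≤ 1. Since G has at least one edge (e.g. 1–2), it is not an edgeless graph, so tw(G) ≥ 1. The upper and lower bounds meet at 1, so that is the treewidth.

Treewidth 1.
Bags: B1 = {1, 2}  B2 = {2, 4}  B3 = {2, 5}  B4 = {0, 4}  B5 = {1, 3}
Tree: B1–B2, B2–B3, B2–B4, B1–B5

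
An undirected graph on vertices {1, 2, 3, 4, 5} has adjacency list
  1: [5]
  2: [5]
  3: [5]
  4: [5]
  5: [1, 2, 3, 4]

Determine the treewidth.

A width-1 tree decomposition is:
Bags: B1 = {1, 5}  B2 = {4, 5}  B3 = {3, 5}  B4 = {2, 5}
Tree: B1–B2, B2–B3, B1–B4
Every bag has size at most 2, so the width is 2 − 1 = 1 and tw(G) ≤ 1. Since G has at least one edge (e.g. 1–5), it is not an edgeless graph, so tw(G) ≥ 1. The upper and lower bounds meet at 1, so that is the treewidth.

1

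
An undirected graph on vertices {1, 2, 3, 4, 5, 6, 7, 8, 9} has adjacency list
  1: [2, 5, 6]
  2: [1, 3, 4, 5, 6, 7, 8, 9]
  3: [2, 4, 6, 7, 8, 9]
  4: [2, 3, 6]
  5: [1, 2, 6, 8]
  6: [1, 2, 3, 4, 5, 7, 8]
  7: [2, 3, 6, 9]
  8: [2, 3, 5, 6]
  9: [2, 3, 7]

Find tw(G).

A width-3 tree decomposition is:
Bags: B1 = {2, 3, 7, 9}  B2 = {2, 3, 6, 7}  B3 = {2, 3, 6, 8}  B4 = {2, 5, 6, 8}  B5 = {2, 3, 4, 6}  B6 = {1, 2, 5, 6}
Tree: B1–B2, B2–B3, B3–B4, B2–B5, B4–B6
Every bag has size at most 4, so the width is 4 − 1 = 3 and tw(G) ≤ 3. For the lower bound, the 4 vertices {2, 3, 7, 9} are pairwise adjacent, and any tree decomposition puts a clique entirely inside one bag — forcing width ≥ 3. The upper and lower bounds meet at 3, so that is the treewidth.

3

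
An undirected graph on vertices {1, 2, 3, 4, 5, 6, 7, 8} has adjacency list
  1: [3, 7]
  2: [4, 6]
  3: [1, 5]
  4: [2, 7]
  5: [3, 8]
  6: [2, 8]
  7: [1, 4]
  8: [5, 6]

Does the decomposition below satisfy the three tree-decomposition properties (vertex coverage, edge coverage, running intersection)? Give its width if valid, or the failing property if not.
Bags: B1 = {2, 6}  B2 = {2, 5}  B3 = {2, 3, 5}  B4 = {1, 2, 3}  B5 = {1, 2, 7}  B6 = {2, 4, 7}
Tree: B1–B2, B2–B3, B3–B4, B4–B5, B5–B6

No — vertex 8 appears in no bag.

A tree decomposition must satisfy three properties: every vertex lies in some bag; for every edge, both endpoints lie together in some bag; and for every vertex, the bags containing it form a connected subtree. Here vertex 8 appears in no bag, so the decomposition is invalid.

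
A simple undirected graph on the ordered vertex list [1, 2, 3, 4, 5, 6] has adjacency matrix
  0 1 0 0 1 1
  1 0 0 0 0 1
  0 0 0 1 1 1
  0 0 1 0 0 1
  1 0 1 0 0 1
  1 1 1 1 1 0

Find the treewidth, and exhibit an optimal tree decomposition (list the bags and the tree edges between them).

The largest bag has 3 vertices, giving width 2; this decomposition certifies tw(G) ≤ 2. On the other hand G contains the 3-clique {1, 2, 6}. A clique must lie in a single bag of any decomposition, so no decomposition can have width below 2. Hence tw(G) = 2 exactly.

Treewidth 2.
Bags: B1 = {3, 5, 6}  B2 = {1, 5, 6}  B3 = {3, 4, 6}  B4 = {1, 2, 6}
Tree: B1–B2, B1–B3, B2–B4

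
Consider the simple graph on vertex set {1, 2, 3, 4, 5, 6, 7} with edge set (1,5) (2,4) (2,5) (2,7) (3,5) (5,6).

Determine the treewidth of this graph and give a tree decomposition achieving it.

Each bag holds 2 vertices, so the decomposition has width 1, which upper-bounds the treewidth. G has an edge, so its treewidth is at least 1. Hence tw(G) = 1 exactly.

Treewidth 1.
Bags: B1 = {2, 7}  B2 = {2, 5}  B3 = {1, 5}  B4 = {5, 6}  B5 = {2, 4}  B6 = {3, 5}
Tree: B1–B2, B2–B3, B2–B4, B2–B5, B4–B6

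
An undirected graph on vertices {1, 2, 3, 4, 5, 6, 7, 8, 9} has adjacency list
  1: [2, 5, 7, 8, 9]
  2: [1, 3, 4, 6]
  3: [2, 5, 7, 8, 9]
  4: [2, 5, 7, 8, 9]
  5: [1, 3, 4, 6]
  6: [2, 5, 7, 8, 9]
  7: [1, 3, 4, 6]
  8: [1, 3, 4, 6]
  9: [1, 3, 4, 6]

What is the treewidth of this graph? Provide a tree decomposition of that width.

Each bag holds 5 vertices, so the decomposition has width 4, which upper-bounds the treewidth. For the lower bound: the 5 vertex sets {4,8}, {3,7}, {1,5}, {6}, {9} are disjoint, each induces a connected subgraph, and every pair is joined by at least one edge of G. Contracting each set to a single vertex therefore yields K_{5} as a minor, and since treewidth is minor-monotone, tw(G) ≥ tw(K_{5}) = 4. The upper and lower bounds meet at 4, so that is the treewidth.

Treewidth 4.
One optimal decomposition is:
Bags: B1 = {1, 3, 4, 6, 8}  B2 = {1, 3, 4, 6, 7}  B3 = {1, 3, 4, 5, 6}  B4 = {1, 3, 4, 6, 9}  B5 = {1, 2, 3, 4, 6}
Tree: B1–B2, B2–B3, B3–B4, B4–B5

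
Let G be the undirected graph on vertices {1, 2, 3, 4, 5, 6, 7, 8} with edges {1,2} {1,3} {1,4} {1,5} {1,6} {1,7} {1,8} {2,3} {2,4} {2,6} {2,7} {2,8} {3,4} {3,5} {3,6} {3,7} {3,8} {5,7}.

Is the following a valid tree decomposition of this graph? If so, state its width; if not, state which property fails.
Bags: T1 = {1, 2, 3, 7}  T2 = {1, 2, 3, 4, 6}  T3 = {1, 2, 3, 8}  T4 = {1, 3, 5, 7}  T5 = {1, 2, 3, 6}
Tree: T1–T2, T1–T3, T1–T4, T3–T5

No — bags containing vertex 6 are not connected in the tree.

A tree decomposition must satisfy three properties: every vertex lies in some bag; for every edge, both endpoints lie together in some bag; and for every vertex, the bags containing it form a connected subtree. Here bags containing vertex 6 are not connected in the tree, so the decomposition is invalid.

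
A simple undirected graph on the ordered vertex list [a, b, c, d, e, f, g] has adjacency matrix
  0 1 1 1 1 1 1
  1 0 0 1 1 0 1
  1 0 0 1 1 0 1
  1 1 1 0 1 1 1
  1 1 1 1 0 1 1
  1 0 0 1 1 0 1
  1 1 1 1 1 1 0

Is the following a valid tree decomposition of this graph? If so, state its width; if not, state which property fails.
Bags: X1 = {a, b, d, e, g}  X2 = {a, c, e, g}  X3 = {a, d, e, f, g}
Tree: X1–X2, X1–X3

A tree decomposition must satisfy three properties: every vertex lies in some bag; for every edge, both endpoints lie together in some bag; and for every vertex, the bags containing it form a connected subtree. Here edge (d,c) lies in no bag, so the decomposition is invalid.

No — edge (d,c) lies in no bag.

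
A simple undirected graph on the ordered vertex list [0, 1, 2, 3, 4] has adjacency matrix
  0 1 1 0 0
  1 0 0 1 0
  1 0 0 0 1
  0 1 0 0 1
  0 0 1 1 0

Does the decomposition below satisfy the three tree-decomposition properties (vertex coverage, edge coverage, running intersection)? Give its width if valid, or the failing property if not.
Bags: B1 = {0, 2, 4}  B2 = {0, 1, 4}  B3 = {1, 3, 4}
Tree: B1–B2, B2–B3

Vertex coverage: the bags together contain {0, 1, 2, 3, 4}, the full vertex set. Edge coverage: each edge of G has both endpoints in at least one bag. Running intersection: for every vertex, the bags containing it form a connected subtree. All three properties hold, so this is a valid tree decomposition of width max|bag| − 1 = 2, and hence tw(G) ≤ 2.

Yes; width 2.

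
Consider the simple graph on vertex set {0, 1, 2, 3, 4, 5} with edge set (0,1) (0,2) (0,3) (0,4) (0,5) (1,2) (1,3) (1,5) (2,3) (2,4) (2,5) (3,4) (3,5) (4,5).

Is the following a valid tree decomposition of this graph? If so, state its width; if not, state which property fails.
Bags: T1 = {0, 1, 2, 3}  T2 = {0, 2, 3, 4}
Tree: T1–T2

No — vertex 5 appears in no bag.

A tree decomposition must satisfy three properties: every vertex lies in some bag; for every edge, both endpoints lie together in some bag; and for every vertex, the bags containing it form a connected subtree. Here vertex 5 appears in no bag, so the decomposition is invalid.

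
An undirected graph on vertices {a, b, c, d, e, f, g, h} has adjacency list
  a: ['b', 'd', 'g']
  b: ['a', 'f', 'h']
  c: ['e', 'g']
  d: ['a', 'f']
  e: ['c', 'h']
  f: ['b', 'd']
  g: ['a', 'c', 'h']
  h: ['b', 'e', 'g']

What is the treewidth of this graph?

A width-2 tree decomposition is:
Bags: B1 = {b, d, f}  B2 = {a, b, d}  B3 = {a, b, h}  B4 = {a, g, h}  B5 = {e, g, h}  B6 = {c, e, g}
Tree: B1–B2, B2–B3, B3–B4, B4–B5, B5–B6
Each bag holds 3 vertices, so the decomposition has width 2, which upper-bounds the treewidth. The edges f–d–a–b–f form a cycle, so G is not a tree and its treewidth is at least 2. Combining the bounds, tw(G) = 2.

2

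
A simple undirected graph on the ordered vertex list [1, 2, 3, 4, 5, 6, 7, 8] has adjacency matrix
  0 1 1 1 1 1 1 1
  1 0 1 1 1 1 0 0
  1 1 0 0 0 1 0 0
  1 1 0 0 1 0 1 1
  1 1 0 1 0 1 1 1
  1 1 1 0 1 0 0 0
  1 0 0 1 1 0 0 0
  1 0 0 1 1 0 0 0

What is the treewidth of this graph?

3

A width-3 tree decomposition is:
Bags: B1 = {1, 2, 5, 6}  B2 = {1, 2, 4, 5}  B3 = {1, 2, 3, 6}  B4 = {1, 4, 5, 7}  B5 = {1, 4, 5, 8}
Tree: B1–B2, B1–B3, B2–B4, B4–B5
Each bag holds 4 vertices, so the decomposition has width 3, which upper-bounds the treewidth. Conversely, {1, 2, 3, 6} is a clique of size 4, and the vertices of any clique must share a bag in every tree decomposition; so some bag has ≥ 4 vertices and tw(G) ≥ 3. Hence tw(G) = 3 exactly.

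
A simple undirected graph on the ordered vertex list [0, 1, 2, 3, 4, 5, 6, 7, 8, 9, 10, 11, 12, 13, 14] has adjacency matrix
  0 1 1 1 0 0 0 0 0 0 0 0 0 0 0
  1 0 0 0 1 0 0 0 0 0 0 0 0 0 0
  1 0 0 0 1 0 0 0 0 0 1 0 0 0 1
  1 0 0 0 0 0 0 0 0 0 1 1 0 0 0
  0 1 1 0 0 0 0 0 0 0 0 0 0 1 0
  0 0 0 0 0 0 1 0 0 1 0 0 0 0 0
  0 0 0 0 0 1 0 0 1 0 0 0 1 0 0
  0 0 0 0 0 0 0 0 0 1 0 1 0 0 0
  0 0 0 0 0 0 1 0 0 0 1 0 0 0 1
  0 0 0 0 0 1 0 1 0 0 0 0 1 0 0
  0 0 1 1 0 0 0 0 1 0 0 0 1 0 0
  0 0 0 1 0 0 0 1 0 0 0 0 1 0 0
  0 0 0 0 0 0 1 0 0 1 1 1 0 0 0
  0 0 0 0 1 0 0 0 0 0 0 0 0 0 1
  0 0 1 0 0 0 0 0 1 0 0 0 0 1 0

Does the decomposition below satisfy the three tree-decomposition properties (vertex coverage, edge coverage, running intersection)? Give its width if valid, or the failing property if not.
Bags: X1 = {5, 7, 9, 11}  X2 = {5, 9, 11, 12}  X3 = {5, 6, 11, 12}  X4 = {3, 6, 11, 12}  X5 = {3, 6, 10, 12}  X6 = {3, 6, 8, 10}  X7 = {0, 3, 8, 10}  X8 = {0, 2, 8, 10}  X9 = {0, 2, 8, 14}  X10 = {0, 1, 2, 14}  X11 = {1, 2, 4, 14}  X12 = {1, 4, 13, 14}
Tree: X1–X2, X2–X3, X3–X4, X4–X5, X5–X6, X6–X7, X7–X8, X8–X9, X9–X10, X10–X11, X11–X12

Every vertex of G appears in some bag (union = {0, 1, 2, 3, 4, 5, 6, 7, 8, 9, 10, 11, 12, 13, 14}); every edge is covered by a bag; and for each vertex v the set of bags containing v is connected in the bag tree. The decomposition is therefore valid. The largest bag has 4 vertices, so the width is 3.

Yes; width 3.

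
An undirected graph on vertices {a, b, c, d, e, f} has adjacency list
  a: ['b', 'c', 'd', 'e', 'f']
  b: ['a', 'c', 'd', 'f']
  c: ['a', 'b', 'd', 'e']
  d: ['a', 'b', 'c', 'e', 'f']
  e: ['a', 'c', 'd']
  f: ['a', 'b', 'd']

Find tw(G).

3

A width-3 tree decomposition is:
Bags: B1 = {a, b, c, d}  B2 = {a, b, d, f}  B3 = {a, c, d, e}
Tree: B1–B2, B1–B3
Each bag holds 4 vertices, so the decomposition has width 3, which upper-bounds the treewidth. On the other hand G contains the 4-clique {a, c, d, e}. A clique must lie in a single bag of any decomposition, so no decomposition can have width below 3. The upper and lower bounds meet at 3, so that is the treewidth.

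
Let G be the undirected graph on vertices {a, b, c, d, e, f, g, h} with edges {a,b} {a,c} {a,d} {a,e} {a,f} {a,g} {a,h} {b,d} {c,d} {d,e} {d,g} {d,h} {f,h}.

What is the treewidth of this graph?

A width-2 tree decomposition is:
Bags: B1 = {a, d, e}  B2 = {a, d, g}  B3 = {a, d, h}  B4 = {a, b, d}  B5 = {a, f, h}  B6 = {a, c, d}
Tree: B1–B2, B1–B3, B2–B4, B3–B5, B3–B6
Each bag holds 3 vertices, so the decomposition has width 2, which upper-bounds the treewidth. Conversely, {a, d, g} is a clique of size 3, and the vertices of any clique must share a bag in every tree decomposition; so some bag has ≥ 3 vertices and tw(G) ≥ 2. Combining the bounds, tw(G) = 2.

2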